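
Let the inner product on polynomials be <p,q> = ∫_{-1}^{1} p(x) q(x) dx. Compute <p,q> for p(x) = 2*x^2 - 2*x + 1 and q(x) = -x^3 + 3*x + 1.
<p,q> = 2/15

Expand the product: p(x)·q(x) = -2*x^5 + 2*x^4 + 5*x^3 - 4*x^2 + x + 1.
∫_{-1}^{1} of each monomial x^k gives [2/(k+1) if k even, 0 if k odd]. Integrating term-by-term (or equivalently evaluating the antiderivative F(x) = -x^6/3 + 2*x^5/5 + 5*x^4/4 - 4*x^3/3 + x^2/2 + x at the endpoints):
  F(1) − F(−1) = 89/60 − (27/20) = 2/15.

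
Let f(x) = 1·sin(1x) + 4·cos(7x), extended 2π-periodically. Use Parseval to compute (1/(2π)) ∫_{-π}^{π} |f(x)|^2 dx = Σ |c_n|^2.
Σ |c_n|^2 = 17/2

Expand |f|^2 and use orthogonality of {sin(nx), cos(mx)} on [-π, π]:
  ∫_{-π}^{π} sin(nx)^2 dx = π, ∫ cos(mx)^2 dx = π, and cross terms integrate to 0.
So ∫_{-π}^{π} f(x)^2 dx = 1^2 · π + 4^2 · π = (1 + 16)π.
Divide by 2π: (1 + 16)/2 = 17/2.
By Parseval, this equals Σ |c_n|^2.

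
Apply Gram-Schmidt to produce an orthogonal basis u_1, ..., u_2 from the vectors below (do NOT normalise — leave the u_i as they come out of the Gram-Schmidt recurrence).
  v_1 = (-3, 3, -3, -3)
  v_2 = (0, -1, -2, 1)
Orthogonal basis:
  u_1 = (-3, 3, -3, -3)
  u_2 = (0, -1, -2, 1)

Apply the Gram-Schmidt recurrence
  u_1 = v_1
  u_i = v_i − Σ_{j<i} ((v_i · u_j) / (u_j · u_j)) · u_j.

Step by step this gives:
  u_1 = (-3, 3, -3, -3)
  u_2 = (0, -1, -2, 1)

Orthogonality check:
  u_2 · u_1 = 0 (should be 0)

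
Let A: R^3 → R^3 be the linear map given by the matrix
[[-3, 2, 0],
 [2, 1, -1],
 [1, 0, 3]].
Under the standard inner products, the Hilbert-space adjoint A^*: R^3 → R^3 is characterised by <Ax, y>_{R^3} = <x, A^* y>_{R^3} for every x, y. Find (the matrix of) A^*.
A^* = A^T =
[[-3, 2, 1],
 [2, 1, 0],
 [0, -1, 3]]

For real matrices with standard dot products, the defining identity <Ax, y> = <x, A^* y> gives (Ax)^T y = x^T (A^*) y, i.e. x^T A^T y = x^T (A^*) y. Since this holds for all x, y, we must have A^* = A^T. Therefore
A^* =
[[-3, 2, 1],
 [2, 1, 0],
 [0, -1, 3]].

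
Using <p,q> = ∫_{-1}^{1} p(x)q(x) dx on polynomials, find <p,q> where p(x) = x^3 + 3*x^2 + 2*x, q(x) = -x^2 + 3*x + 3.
<p,q> = 10

Expand the product: p(x)·q(x) = -x^5 + 10*x^3 + 15*x^2 + 6*x.
∫_{-1}^{1} of each monomial x^k gives [2/(k+1) if k even, 0 if k odd]. Integrating term-by-term (or equivalently evaluating the antiderivative F(x) = -x^6/6 + 5*x^4/2 + 5*x^3 + 3*x^2 at the endpoints):
  F(1) − F(−1) = 31/3 − (1/3) = 10.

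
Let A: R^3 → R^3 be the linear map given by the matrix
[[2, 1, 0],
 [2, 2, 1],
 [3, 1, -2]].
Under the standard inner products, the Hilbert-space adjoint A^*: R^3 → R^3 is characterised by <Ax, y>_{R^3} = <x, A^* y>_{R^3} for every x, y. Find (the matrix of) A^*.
A^* = A^T =
[[2, 2, 3],
 [1, 2, 1],
 [0, 1, -2]]

For real matrices with standard dot products, the defining identity <Ax, y> = <x, A^* y> gives (Ax)^T y = x^T (A^*) y, i.e. x^T A^T y = x^T (A^*) y. Since this holds for all x, y, we must have A^* = A^T. Therefore
A^* =
[[2, 2, 3],
 [1, 2, 1],
 [0, 1, -2]].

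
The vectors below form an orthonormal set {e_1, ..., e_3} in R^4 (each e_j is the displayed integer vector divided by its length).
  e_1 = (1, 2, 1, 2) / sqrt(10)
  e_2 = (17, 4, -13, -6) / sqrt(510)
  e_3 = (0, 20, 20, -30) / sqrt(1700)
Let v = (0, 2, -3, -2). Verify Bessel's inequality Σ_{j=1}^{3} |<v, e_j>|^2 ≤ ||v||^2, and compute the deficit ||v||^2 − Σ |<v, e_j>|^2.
Σ |<v, e_j>|^2 = 26/3; ||v||^2 = 17; deficit = 25/3

Write each e_j = u_j / sqrt(<u_j, u_j>) where u_j is the displayed integer vector. Then <v, e_j> = <v, u_j> / sqrt(<u_j, u_j>), so |<v, e_j>|^2 = <v, u_j>^2 / <u_j, u_j>.
Coefficients: <v, e_1> = -3/sqrt(10), <v, e_2> = 59/sqrt(510), <v, e_3> = 40/sqrt(1700).
Square and sum: Σ |<v, e_j>|^2 = 26/3.
Compute ||v||^2 = v·v = 17.
Deficit = 17 − 26/3 = 25/3 ≥ 0, confirming Bessel's inequality. (The deficit equals ||v − Σ <v,e_j> e_j||^2, the squared distance from v to span{e_j}.)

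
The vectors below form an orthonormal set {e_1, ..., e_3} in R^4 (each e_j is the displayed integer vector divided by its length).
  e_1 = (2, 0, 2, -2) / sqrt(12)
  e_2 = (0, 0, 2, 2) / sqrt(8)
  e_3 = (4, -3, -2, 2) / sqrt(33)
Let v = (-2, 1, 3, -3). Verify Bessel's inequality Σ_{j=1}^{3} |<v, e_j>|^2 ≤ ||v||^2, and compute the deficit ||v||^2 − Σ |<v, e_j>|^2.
Σ |<v, e_j>|^2 = 235/11; ||v||^2 = 23; deficit = 18/11

Write each e_j = u_j / sqrt(<u_j, u_j>) where u_j is the displayed integer vector. Then <v, e_j> = <v, u_j> / sqrt(<u_j, u_j>), so |<v, e_j>|^2 = <v, u_j>^2 / <u_j, u_j>.
Coefficients: <v, e_1> = 8/sqrt(12), <v, e_2> = 0/sqrt(8), <v, e_3> = -23/sqrt(33).
Square and sum: Σ |<v, e_j>|^2 = 235/11.
Compute ||v||^2 = v·v = 23.
Deficit = 23 − 235/11 = 18/11 ≥ 0, confirming Bessel's inequality. (The deficit equals ||v − Σ <v,e_j> e_j||^2, the squared distance from v to span{e_j}.)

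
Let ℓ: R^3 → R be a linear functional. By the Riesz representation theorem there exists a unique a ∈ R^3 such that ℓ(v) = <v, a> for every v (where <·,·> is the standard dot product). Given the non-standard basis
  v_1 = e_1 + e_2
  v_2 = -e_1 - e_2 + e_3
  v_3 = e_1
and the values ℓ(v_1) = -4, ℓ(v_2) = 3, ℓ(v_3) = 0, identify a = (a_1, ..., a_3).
a = (0, -4, -1)

Write a = (a_1, ..., a_3) in the standard basis. For each basis vector v_i, ℓ(v_i) = <v_i, a> is a linear equation in the a_j's. Collect the n equations into a matrix system V a = ℓ, where row i of V is v_i (expressed in the standard basis). Since V is invertible (lower-triangular with 1s on the diagonal, up to permutation), solve by back-substitution:
  V =
[[1, 1, 0],
 [-1, -1, 1],
 [1, 0, 0]]
  V a = (-4, 3, 0)
Solving gives a = (0, -4, -1).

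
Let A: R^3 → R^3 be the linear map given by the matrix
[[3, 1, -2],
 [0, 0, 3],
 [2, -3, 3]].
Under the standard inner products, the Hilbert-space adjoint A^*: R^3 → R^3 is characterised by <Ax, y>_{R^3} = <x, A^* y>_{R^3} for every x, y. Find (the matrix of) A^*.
A^* = A^T =
[[3, 0, 2],
 [1, 0, -3],
 [-2, 3, 3]]

For real matrices with standard dot products, the defining identity <Ax, y> = <x, A^* y> gives (Ax)^T y = x^T (A^*) y, i.e. x^T A^T y = x^T (A^*) y. Since this holds for all x, y, we must have A^* = A^T. Therefore
A^* =
[[3, 0, 2],
 [1, 0, -3],
 [-2, 3, 3]].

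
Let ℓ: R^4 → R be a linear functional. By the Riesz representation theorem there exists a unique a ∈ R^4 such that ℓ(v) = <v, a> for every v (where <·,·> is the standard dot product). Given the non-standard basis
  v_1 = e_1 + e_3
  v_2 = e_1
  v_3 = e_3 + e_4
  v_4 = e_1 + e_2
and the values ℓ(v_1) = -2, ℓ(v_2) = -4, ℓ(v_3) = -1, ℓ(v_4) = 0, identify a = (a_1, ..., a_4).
a = (-4, 4, 2, -3)

Write a = (a_1, ..., a_4) in the standard basis. For each basis vector v_i, ℓ(v_i) = <v_i, a> is a linear equation in the a_j's. Collect the n equations into a matrix system V a = ℓ, where row i of V is v_i (expressed in the standard basis). Since V is invertible (lower-triangular with 1s on the diagonal, up to permutation), solve by back-substitution:
  V =
[[1, 0, 1, 0],
 [1, 0, 0, 0],
 [0, 0, 1, 1],
 [1, 1, 0, 0]]
  V a = (-2, -4, -1, 0)
Solving gives a = (-4, 4, 2, -3).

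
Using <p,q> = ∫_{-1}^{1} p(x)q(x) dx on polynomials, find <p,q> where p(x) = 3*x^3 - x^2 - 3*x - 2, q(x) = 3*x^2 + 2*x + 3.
<p,q> = -104/5

Expand the product: p(x)·q(x) = 9*x^5 + 3*x^4 - 2*x^3 - 15*x^2 - 13*x - 6.
∫_{-1}^{1} of each monomial x^k gives [2/(k+1) if k even, 0 if k odd]. Integrating term-by-term (or equivalently evaluating the antiderivative F(x) = 3*x^6/2 + 3*x^5/5 - x^4/2 - 5*x^3 - 13*x^2/2 - 6*x at the endpoints):
  F(1) − F(−1) = -159/10 − (49/10) = -104/5.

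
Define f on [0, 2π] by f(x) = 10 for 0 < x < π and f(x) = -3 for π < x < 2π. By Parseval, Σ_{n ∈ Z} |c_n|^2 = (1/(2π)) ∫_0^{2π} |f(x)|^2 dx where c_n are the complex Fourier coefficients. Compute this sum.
Σ |c_n|^2 = 109/2

Parseval equates the L^2 energy of f (normalised by 1/(2π)) with the ℓ^2 sum of its Fourier coefficients: (1/(2π)) ∫_0^{2π} |f|^2 = Σ |c_n|^2.
Compute the left side: (1/(2π)) [∫_0^π 10^2 dx + ∫_π^{2π} (-3)^2 dx] = (1/(2π)) · (100π + 9π) = (100 + 9)/2 = 109/2.
So Σ_{n ∈ Z} |c_n|^2 = 109/2.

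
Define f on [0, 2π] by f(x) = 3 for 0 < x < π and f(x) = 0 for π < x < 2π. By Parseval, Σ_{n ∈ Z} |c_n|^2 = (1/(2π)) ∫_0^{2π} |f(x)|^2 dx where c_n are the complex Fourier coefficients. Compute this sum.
Σ |c_n|^2 = 9/2

Parseval equates the L^2 energy of f (normalised by 1/(2π)) with the ℓ^2 sum of its Fourier coefficients: (1/(2π)) ∫_0^{2π} |f|^2 = Σ |c_n|^2.
Compute the left side: (1/(2π)) [∫_0^π 3^2 dx + ∫_π^{2π} 0^2 dx] = (1/(2π)) · (9π + 0π) = (9 + 0)/2 = 9/2.
So Σ_{n ∈ Z} |c_n|^2 = 9/2.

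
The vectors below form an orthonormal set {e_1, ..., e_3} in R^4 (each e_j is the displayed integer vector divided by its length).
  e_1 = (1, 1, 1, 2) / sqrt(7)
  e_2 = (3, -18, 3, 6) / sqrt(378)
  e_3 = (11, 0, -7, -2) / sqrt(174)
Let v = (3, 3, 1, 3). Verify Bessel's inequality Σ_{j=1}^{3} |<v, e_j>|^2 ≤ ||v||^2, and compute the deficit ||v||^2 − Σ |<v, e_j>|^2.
Σ |<v, e_j>|^2 = 811/29; ||v||^2 = 28; deficit = 1/29

Write each e_j = u_j / sqrt(<u_j, u_j>) where u_j is the displayed integer vector. Then <v, e_j> = <v, u_j> / sqrt(<u_j, u_j>), so |<v, e_j>|^2 = <v, u_j>^2 / <u_j, u_j>.
Coefficients: <v, e_1> = 13/sqrt(7), <v, e_2> = -24/sqrt(378), <v, e_3> = 20/sqrt(174).
Square and sum: Σ |<v, e_j>|^2 = 811/29.
Compute ||v||^2 = v·v = 28.
Deficit = 28 − 811/29 = 1/29 ≥ 0, confirming Bessel's inequality. (The deficit equals ||v − Σ <v,e_j> e_j||^2, the squared distance from v to span{e_j}.)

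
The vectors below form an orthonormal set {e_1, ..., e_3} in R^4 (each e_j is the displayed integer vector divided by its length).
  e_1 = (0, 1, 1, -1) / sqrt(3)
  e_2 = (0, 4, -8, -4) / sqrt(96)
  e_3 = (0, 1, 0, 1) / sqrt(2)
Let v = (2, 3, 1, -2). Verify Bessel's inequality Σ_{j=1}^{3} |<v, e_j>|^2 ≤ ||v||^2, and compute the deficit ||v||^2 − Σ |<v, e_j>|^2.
Σ |<v, e_j>|^2 = 14; ||v||^2 = 18; deficit = 4

Write each e_j = u_j / sqrt(<u_j, u_j>) where u_j is the displayed integer vector. Then <v, e_j> = <v, u_j> / sqrt(<u_j, u_j>), so |<v, e_j>|^2 = <v, u_j>^2 / <u_j, u_j>.
Coefficients: <v, e_1> = 6/sqrt(3), <v, e_2> = 12/sqrt(96), <v, e_3> = 1/sqrt(2).
Square and sum: Σ |<v, e_j>|^2 = 14.
Compute ||v||^2 = v·v = 18.
Deficit = 18 − 14 = 4 ≥ 0, confirming Bessel's inequality. (The deficit equals ||v − Σ <v,e_j> e_j||^2, the squared distance from v to span{e_j}.)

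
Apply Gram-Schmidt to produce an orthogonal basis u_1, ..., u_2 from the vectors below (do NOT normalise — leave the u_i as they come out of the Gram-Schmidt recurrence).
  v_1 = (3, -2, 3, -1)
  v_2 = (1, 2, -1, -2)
Orthogonal basis:
  u_1 = (3, -2, 3, -1)
  u_2 = (29/23, 42/23, -17/23, -48/23)

Apply the Gram-Schmidt recurrence
  u_1 = v_1
  u_i = v_i − Σ_{j<i} ((v_i · u_j) / (u_j · u_j)) · u_j.

Step by step this gives:
  u_1 = (3, -2, 3, -1)
  u_2 = (29/23, 42/23, -17/23, -48/23)

Orthogonality check:
  u_2 · u_1 = 0 (should be 0)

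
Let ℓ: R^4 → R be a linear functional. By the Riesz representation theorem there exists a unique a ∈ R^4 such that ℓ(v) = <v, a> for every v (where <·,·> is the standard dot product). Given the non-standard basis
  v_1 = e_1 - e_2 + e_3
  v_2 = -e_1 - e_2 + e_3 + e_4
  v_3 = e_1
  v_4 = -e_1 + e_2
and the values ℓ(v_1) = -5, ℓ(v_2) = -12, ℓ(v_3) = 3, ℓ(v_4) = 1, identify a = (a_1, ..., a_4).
a = (3, 4, -4, -1)

Write a = (a_1, ..., a_4) in the standard basis. For each basis vector v_i, ℓ(v_i) = <v_i, a> is a linear equation in the a_j's. Collect the n equations into a matrix system V a = ℓ, where row i of V is v_i (expressed in the standard basis). Since V is invertible (lower-triangular with 1s on the diagonal, up to permutation), solve by back-substitution:
  V =
[[1, -1, 1, 0],
 [-1, -1, 1, 1],
 [1, 0, 0, 0],
 [-1, 1, 0, 0]]
  V a = (-5, -12, 3, 1)
Solving gives a = (3, 4, -4, -1).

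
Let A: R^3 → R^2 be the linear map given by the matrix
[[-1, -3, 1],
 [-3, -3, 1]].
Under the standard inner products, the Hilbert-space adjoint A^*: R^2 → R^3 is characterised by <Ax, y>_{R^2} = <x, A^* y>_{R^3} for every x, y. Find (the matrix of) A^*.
A^* = A^T =
[[-1, -3],
 [-3, -3],
 [1, 1]]

For real matrices with standard dot products, the defining identity <Ax, y> = <x, A^* y> gives (Ax)^T y = x^T (A^*) y, i.e. x^T A^T y = x^T (A^*) y. Since this holds for all x, y, we must have A^* = A^T. Therefore
A^* =
[[-1, -3],
 [-3, -3],
 [1, 1]].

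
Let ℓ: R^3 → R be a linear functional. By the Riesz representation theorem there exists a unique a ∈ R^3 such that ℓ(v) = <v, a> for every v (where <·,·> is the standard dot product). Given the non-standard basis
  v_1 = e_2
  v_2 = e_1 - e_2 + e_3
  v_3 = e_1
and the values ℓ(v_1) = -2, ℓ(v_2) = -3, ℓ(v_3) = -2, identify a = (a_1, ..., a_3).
a = (-2, -2, -3)

Write a = (a_1, ..., a_3) in the standard basis. For each basis vector v_i, ℓ(v_i) = <v_i, a> is a linear equation in the a_j's. Collect the n equations into a matrix system V a = ℓ, where row i of V is v_i (expressed in the standard basis). Since V is invertible (lower-triangular with 1s on the diagonal, up to permutation), solve by back-substitution:
  V =
[[0, 1, 0],
 [1, -1, 1],
 [1, 0, 0]]
  V a = (-2, -3, -2)
Solving gives a = (-2, -2, -3).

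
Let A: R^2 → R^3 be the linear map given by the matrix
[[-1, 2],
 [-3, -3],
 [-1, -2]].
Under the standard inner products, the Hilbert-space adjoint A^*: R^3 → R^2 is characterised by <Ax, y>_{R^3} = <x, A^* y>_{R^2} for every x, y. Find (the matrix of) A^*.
A^* = A^T =
[[-1, -3, -1],
 [2, -3, -2]]

For real matrices with standard dot products, the defining identity <Ax, y> = <x, A^* y> gives (Ax)^T y = x^T (A^*) y, i.e. x^T A^T y = x^T (A^*) y. Since this holds for all x, y, we must have A^* = A^T. Therefore
A^* =
[[-1, -3, -1],
 [2, -3, -2]].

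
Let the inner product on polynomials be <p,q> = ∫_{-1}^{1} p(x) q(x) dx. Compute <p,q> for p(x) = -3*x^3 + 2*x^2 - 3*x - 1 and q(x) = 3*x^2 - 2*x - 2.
<p,q> = 122/15

Expand the product: p(x)·q(x) = -9*x^5 + 12*x^4 - 7*x^3 - x^2 + 8*x + 2.
∫_{-1}^{1} of each monomial x^k gives [2/(k+1) if k even, 0 if k odd]. Integrating term-by-term (or equivalently evaluating the antiderivative F(x) = -3*x^6/2 + 12*x^5/5 - 7*x^4/4 - x^3/3 + 4*x^2 + 2*x at the endpoints):
  F(1) − F(−1) = 289/60 − (-199/60) = 122/15.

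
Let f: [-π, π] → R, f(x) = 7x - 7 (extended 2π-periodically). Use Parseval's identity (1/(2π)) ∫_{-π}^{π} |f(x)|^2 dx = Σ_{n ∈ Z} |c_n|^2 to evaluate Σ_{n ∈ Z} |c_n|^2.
Σ |c_n|^2 = 49π^2/3 + 49

Expand and integrate term by term over [-π, π]:
  ∫ (7x)^2 dx = 49·(2π^3/3); ∫ 2·7·(-7)·x dx = 0 (odd integrand); ∫ (-7)^2 dx = 49·2π.
So (1/(2π)) ∫_{-π}^{π} (7x - 7)^2 dx = 49π^2/3 + 49 = 49π^2/3 + 49.
Parseval ⇒ Σ |c_n|^2 = 49π^2/3 + 49.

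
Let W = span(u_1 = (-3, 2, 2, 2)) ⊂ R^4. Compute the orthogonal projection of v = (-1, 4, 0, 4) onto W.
proj_W(v) = (-19/7, 38/21, 38/21, 38/21)

Set up U = [u_1 | ... | u_1] ∈ R^(4×1). The projector onto W = col(U) is P = U (U^T U)^(-1) U^T.
Compute U^T U =
  [21],
and U^T v = (19).
Solve U^T U · c = U^T v for the coefficients: c = (19/21). The projection is proj_W(v) = U c.
Check: (v - proj_W(v)) · u_1 = 0  (should be 0).
Result: proj_W(v) = (-19/7, 38/21, 38/21, 38/21).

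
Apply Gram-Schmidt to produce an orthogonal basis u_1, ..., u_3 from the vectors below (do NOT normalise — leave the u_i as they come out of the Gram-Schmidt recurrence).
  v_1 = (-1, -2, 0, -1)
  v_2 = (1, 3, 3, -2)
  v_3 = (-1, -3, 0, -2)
Orthogonal basis:
  u_1 = (-1, -2, 0, -1)
  u_2 = (1/6, 4/3, 3, -17/6)
  u_3 = (55/113, -12/113, -27/113, -31/113)

Apply the Gram-Schmidt recurrence
  u_1 = v_1
  u_i = v_i − Σ_{j<i} ((v_i · u_j) / (u_j · u_j)) · u_j.

Step by step this gives:
  u_1 = (-1, -2, 0, -1)
  u_2 = (1/6, 4/3, 3, -17/6)
  u_3 = (55/113, -12/113, -27/113, -31/113)

Orthogonality check:
  u_2 · u_1 = 0 (should be 0)
  u_3 · u_1 = 0 (should be 0)
  u_3 · u_2 = 0 (should be 0)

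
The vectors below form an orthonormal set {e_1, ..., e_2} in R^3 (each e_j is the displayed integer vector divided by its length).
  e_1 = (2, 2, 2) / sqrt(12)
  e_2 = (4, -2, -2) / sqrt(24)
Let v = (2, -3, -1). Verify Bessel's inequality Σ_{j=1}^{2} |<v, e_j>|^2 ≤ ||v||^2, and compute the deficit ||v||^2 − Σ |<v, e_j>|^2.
Σ |<v, e_j>|^2 = 12; ||v||^2 = 14; deficit = 2

Write each e_j = u_j / sqrt(<u_j, u_j>) where u_j is the displayed integer vector. Then <v, e_j> = <v, u_j> / sqrt(<u_j, u_j>), so |<v, e_j>|^2 = <v, u_j>^2 / <u_j, u_j>.
Coefficients: <v, e_1> = -4/sqrt(12), <v, e_2> = 16/sqrt(24).
Square and sum: Σ |<v, e_j>|^2 = 12.
Compute ||v||^2 = v·v = 14.
Deficit = 14 − 12 = 2 ≥ 0, confirming Bessel's inequality. (The deficit equals ||v − Σ <v,e_j> e_j||^2, the squared distance from v to span{e_j}.)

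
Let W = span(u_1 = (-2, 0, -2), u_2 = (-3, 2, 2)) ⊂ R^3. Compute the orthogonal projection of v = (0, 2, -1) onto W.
proj_W(v) = (-8/11, 2/11, -3/11)

Set up U = [u_1 | ... | u_2] ∈ R^(3×2). The projector onto W = col(U) is P = U (U^T U)^(-1) U^T.
Compute U^T U =
  [8, 2]
  [2, 17],
and U^T v = (2, 2).
Solve U^T U · c = U^T v for the coefficients: c = (5/22, 1/11). The projection is proj_W(v) = U c.
Check: (v - proj_W(v)) · u_1 = 0  (should be 0).
Check: (v - proj_W(v)) · u_2 = 0  (should be 0).
Result: proj_W(v) = (-8/11, 2/11, -3/11).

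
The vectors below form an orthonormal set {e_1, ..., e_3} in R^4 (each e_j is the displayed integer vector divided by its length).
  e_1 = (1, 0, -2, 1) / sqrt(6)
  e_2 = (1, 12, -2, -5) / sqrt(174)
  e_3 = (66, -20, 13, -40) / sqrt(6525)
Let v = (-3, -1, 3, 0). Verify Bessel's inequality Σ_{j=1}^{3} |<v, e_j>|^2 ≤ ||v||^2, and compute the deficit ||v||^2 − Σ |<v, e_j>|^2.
Σ |<v, e_j>|^2 = 4274/225; ||v||^2 = 19; deficit = 1/225

Write each e_j = u_j / sqrt(<u_j, u_j>) where u_j is the displayed integer vector. Then <v, e_j> = <v, u_j> / sqrt(<u_j, u_j>), so |<v, e_j>|^2 = <v, u_j>^2 / <u_j, u_j>.
Coefficients: <v, e_1> = -9/sqrt(6), <v, e_2> = -21/sqrt(174), <v, e_3> = -139/sqrt(6525).
Square and sum: Σ |<v, e_j>|^2 = 4274/225.
Compute ||v||^2 = v·v = 19.
Deficit = 19 − 4274/225 = 1/225 ≥ 0, confirming Bessel's inequality. (The deficit equals ||v − Σ <v,e_j> e_j||^2, the squared distance from v to span{e_j}.)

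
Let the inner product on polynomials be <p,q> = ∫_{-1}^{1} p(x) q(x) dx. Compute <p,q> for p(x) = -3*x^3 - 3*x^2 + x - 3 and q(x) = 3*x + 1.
<p,q> = -48/5

Expand the product: p(x)·q(x) = -9*x^4 - 12*x^3 - 8*x - 3.
∫_{-1}^{1} of each monomial x^k gives [2/(k+1) if k even, 0 if k odd]. Integrating term-by-term (or equivalently evaluating the antiderivative F(x) = -9*x^5/5 - 3*x^4 - 4*x^2 - 3*x at the endpoints):
  F(1) − F(−1) = -59/5 − (-11/5) = -48/5.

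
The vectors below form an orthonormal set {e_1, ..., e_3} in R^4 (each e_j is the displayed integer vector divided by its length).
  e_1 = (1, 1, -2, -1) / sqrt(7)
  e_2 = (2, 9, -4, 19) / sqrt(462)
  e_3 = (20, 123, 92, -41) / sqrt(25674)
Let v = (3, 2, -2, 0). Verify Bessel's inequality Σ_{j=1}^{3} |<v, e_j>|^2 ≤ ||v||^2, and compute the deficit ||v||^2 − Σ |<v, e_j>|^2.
Σ |<v, e_j>|^2 = 5589/389; ||v||^2 = 17; deficit = 1024/389

Write each e_j = u_j / sqrt(<u_j, u_j>) where u_j is the displayed integer vector. Then <v, e_j> = <v, u_j> / sqrt(<u_j, u_j>), so |<v, e_j>|^2 = <v, u_j>^2 / <u_j, u_j>.
Coefficients: <v, e_1> = 9/sqrt(7), <v, e_2> = 32/sqrt(462), <v, e_3> = 122/sqrt(25674).
Square and sum: Σ |<v, e_j>|^2 = 5589/389.
Compute ||v||^2 = v·v = 17.
Deficit = 17 − 5589/389 = 1024/389 ≥ 0, confirming Bessel's inequality. (The deficit equals ||v − Σ <v,e_j> e_j||^2, the squared distance from v to span{e_j}.)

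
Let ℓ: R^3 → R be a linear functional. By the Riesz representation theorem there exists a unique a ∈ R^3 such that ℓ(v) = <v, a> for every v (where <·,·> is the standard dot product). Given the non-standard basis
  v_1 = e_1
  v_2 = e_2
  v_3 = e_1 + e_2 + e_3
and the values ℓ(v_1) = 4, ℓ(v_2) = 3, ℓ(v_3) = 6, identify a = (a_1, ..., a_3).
a = (4, 3, -1)

Write a = (a_1, ..., a_3) in the standard basis. For each basis vector v_i, ℓ(v_i) = <v_i, a> is a linear equation in the a_j's. Collect the n equations into a matrix system V a = ℓ, where row i of V is v_i (expressed in the standard basis). Since V is invertible (lower-triangular with 1s on the diagonal, up to permutation), solve by back-substitution:
  V =
[[1, 0, 0],
 [0, 1, 0],
 [1, 1, 1]]
  V a = (4, 3, 6)
Solving gives a = (4, 3, -1).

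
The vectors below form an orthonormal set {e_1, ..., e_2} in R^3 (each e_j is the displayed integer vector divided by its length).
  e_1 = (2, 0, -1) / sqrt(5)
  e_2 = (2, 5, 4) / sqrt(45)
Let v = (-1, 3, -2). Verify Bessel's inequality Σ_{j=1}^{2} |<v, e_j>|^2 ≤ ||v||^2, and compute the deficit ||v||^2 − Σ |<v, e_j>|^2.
Σ |<v, e_j>|^2 = 5/9; ||v||^2 = 14; deficit = 121/9

Write each e_j = u_j / sqrt(<u_j, u_j>) where u_j is the displayed integer vector. Then <v, e_j> = <v, u_j> / sqrt(<u_j, u_j>), so |<v, e_j>|^2 = <v, u_j>^2 / <u_j, u_j>.
Coefficients: <v, e_1> = 0/sqrt(5), <v, e_2> = 5/sqrt(45).
Square and sum: Σ |<v, e_j>|^2 = 5/9.
Compute ||v||^2 = v·v = 14.
Deficit = 14 − 5/9 = 121/9 ≥ 0, confirming Bessel's inequality. (The deficit equals ||v − Σ <v,e_j> e_j||^2, the squared distance from v to span{e_j}.)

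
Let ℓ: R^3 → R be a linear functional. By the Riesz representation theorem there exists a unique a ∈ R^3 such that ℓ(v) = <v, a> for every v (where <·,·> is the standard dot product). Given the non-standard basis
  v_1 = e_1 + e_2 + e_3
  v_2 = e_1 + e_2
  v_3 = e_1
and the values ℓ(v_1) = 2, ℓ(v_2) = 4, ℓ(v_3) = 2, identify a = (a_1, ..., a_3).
a = (2, 2, -2)

Write a = (a_1, ..., a_3) in the standard basis. For each basis vector v_i, ℓ(v_i) = <v_i, a> is a linear equation in the a_j's. Collect the n equations into a matrix system V a = ℓ, where row i of V is v_i (expressed in the standard basis). Since V is invertible (lower-triangular with 1s on the diagonal, up to permutation), solve by back-substitution:
  V =
[[1, 1, 1],
 [1, 1, 0],
 [1, 0, 0]]
  V a = (2, 4, 2)
Solving gives a = (2, 2, -2).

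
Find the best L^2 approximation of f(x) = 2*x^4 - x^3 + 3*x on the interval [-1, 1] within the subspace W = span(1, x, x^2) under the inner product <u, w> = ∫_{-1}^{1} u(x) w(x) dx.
g(x) = 12*x^2/7 + 12*x/5 - 6/35

The best approximation g ∈ W is the orthogonal projection of f onto W. Writing g = a_0 + a_1 x + a_2 x^2, the coefficients solve the normal equations G · a = b where
  G_{ij} = <φ_i, φ_j> and b_i = <f, φ_i>, with φ_0 = 1, φ_1 = x, φ_2 = x^2.
G =
  [2, 0, 2/3]
  [0, 2/3, 0]
  [2/3, 0, 2/5],
b = (4/5, 8/5, 4/7).
Solving gives a_0 = -6/35, a_1 = 12/5, a_2 = 12/7, so
  g(x) = 12*x^2/7 + 12*x/5 - 6/35.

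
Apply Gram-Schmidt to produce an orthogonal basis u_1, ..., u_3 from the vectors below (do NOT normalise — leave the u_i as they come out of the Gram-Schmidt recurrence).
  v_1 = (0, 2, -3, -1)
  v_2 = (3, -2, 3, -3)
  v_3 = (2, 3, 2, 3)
Orthogonal basis:
  u_1 = (0, 2, -3, -1)
  u_2 = (3, -4/7, 6/7, -26/7)
  u_3 = (442/167, 552/167, 515/334, 663/334)

Apply the Gram-Schmidt recurrence
  u_1 = v_1
  u_i = v_i − Σ_{j<i} ((v_i · u_j) / (u_j · u_j)) · u_j.

Step by step this gives:
  u_1 = (0, 2, -3, -1)
  u_2 = (3, -4/7, 6/7, -26/7)
  u_3 = (442/167, 552/167, 515/334, 663/334)

Orthogonality check:
  u_2 · u_1 = 0 (should be 0)
  u_3 · u_1 = 0 (should be 0)
  u_3 · u_2 = 0 (should be 0)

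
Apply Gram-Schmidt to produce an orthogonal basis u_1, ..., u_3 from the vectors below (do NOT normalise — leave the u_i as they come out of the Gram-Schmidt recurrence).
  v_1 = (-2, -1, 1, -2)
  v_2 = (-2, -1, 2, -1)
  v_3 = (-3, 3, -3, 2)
Orthogonal basis:
  u_1 = (-2, -1, 1, -2)
  u_2 = (-1/5, -1/10, 11/10, 4/5)
  u_3 = (-75/19, 48/19, -34/19, 34/19)

Apply the Gram-Schmidt recurrence
  u_1 = v_1
  u_i = v_i − Σ_{j<i} ((v_i · u_j) / (u_j · u_j)) · u_j.

Step by step this gives:
  u_1 = (-2, -1, 1, -2)
  u_2 = (-1/5, -1/10, 11/10, 4/5)
  u_3 = (-75/19, 48/19, -34/19, 34/19)

Orthogonality check:
  u_2 · u_1 = 0 (should be 0)
  u_3 · u_1 = 0 (should be 0)
  u_3 · u_2 = 0 (should be 0)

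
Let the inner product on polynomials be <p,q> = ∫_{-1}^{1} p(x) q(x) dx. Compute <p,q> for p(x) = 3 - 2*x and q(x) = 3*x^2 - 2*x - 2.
<p,q> = -10/3

Expand the product: p(x)·q(x) = -6*x^3 + 13*x^2 - 2*x - 6.
∫_{-1}^{1} of each monomial x^k gives [2/(k+1) if k even, 0 if k odd]. Integrating term-by-term (or equivalently evaluating the antiderivative F(x) = -3*x^4/2 + 13*x^3/3 - x^2 - 6*x at the endpoints):
  F(1) − F(−1) = -25/6 − (-5/6) = -10/3.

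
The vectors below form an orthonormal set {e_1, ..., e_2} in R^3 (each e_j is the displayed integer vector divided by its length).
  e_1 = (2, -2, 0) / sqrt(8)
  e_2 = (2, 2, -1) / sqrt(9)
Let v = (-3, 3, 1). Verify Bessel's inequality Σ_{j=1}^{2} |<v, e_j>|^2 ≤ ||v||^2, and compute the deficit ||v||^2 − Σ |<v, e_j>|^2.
Σ |<v, e_j>|^2 = 163/9; ||v||^2 = 19; deficit = 8/9

Write each e_j = u_j / sqrt(<u_j, u_j>) where u_j is the displayed integer vector. Then <v, e_j> = <v, u_j> / sqrt(<u_j, u_j>), so |<v, e_j>|^2 = <v, u_j>^2 / <u_j, u_j>.
Coefficients: <v, e_1> = -12/sqrt(8), <v, e_2> = -1/sqrt(9).
Square and sum: Σ |<v, e_j>|^2 = 163/9.
Compute ||v||^2 = v·v = 19.
Deficit = 19 − 163/9 = 8/9 ≥ 0, confirming Bessel's inequality. (The deficit equals ||v − Σ <v,e_j> e_j||^2, the squared distance from v to span{e_j}.)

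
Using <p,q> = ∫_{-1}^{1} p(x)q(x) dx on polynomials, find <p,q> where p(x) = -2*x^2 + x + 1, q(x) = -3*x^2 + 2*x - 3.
<p,q> = -4/15

Expand the product: p(x)·q(x) = 6*x^4 - 7*x^3 + 5*x^2 - x - 3.
∫_{-1}^{1} of each monomial x^k gives [2/(k+1) if k even, 0 if k odd]. Integrating term-by-term (or equivalently evaluating the antiderivative F(x) = 6*x^5/5 - 7*x^4/4 + 5*x^3/3 - x^2/2 - 3*x at the endpoints):
  F(1) − F(−1) = -143/60 − (-127/60) = -4/15.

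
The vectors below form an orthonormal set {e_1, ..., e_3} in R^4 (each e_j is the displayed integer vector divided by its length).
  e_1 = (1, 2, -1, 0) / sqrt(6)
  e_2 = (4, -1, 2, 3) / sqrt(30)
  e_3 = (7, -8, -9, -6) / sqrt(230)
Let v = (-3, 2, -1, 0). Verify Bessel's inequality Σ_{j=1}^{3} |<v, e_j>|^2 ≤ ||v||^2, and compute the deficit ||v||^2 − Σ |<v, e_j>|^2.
Σ |<v, e_j>|^2 = 290/23; ||v||^2 = 14; deficit = 32/23

Write each e_j = u_j / sqrt(<u_j, u_j>) where u_j is the displayed integer vector. Then <v, e_j> = <v, u_j> / sqrt(<u_j, u_j>), so |<v, e_j>|^2 = <v, u_j>^2 / <u_j, u_j>.
Coefficients: <v, e_1> = 2/sqrt(6), <v, e_2> = -16/sqrt(30), <v, e_3> = -28/sqrt(230).
Square and sum: Σ |<v, e_j>|^2 = 290/23.
Compute ||v||^2 = v·v = 14.
Deficit = 14 − 290/23 = 32/23 ≥ 0, confirming Bessel's inequality. (The deficit equals ||v − Σ <v,e_j> e_j||^2, the squared distance from v to span{e_j}.)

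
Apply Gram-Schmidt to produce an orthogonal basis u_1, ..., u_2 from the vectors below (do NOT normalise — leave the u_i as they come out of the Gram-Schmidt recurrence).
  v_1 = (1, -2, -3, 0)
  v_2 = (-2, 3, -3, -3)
Orthogonal basis:
  u_1 = (1, -2, -3, 0)
  u_2 = (-29/14, 22/7, -39/14, -3)

Apply the Gram-Schmidt recurrence
  u_1 = v_1
  u_i = v_i − Σ_{j<i} ((v_i · u_j) / (u_j · u_j)) · u_j.

Step by step this gives:
  u_1 = (1, -2, -3, 0)
  u_2 = (-29/14, 22/7, -39/14, -3)

Orthogonality check:
  u_2 · u_1 = 0 (should be 0)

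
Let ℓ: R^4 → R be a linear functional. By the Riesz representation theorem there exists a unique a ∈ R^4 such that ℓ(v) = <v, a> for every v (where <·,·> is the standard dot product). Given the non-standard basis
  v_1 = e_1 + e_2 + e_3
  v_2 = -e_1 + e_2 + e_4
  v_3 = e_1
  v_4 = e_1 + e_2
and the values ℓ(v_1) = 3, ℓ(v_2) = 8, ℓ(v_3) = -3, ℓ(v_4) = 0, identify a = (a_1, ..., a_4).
a = (-3, 3, 3, 2)

Write a = (a_1, ..., a_4) in the standard basis. For each basis vector v_i, ℓ(v_i) = <v_i, a> is a linear equation in the a_j's. Collect the n equations into a matrix system V a = ℓ, where row i of V is v_i (expressed in the standard basis). Since V is invertible (lower-triangular with 1s on the diagonal, up to permutation), solve by back-substitution:
  V =
[[1, 1, 1, 0],
 [-1, 1, 0, 1],
 [1, 0, 0, 0],
 [1, 1, 0, 0]]
  V a = (3, 8, -3, 0)
Solving gives a = (-3, 3, 3, 2).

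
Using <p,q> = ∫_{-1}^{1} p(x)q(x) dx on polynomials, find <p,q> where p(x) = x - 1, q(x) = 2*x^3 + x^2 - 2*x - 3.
<p,q> = 24/5

Expand the product: p(x)·q(x) = 2*x^4 - x^3 - 3*x^2 - x + 3.
∫_{-1}^{1} of each monomial x^k gives [2/(k+1) if k even, 0 if k odd]. Integrating term-by-term (or equivalently evaluating the antiderivative F(x) = 2*x^5/5 - x^4/4 - x^3 - x^2/2 + 3*x at the endpoints):
  F(1) − F(−1) = 33/20 − (-63/20) = 24/5.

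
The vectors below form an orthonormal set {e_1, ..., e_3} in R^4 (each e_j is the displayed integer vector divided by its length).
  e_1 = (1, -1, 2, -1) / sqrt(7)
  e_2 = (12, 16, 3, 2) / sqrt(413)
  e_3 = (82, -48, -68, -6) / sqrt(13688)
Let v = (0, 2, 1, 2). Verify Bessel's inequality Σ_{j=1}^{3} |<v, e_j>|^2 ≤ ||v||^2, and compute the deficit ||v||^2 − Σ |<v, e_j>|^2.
Σ |<v, e_j>|^2 = 189/29; ||v||^2 = 9; deficit = 72/29

Write each e_j = u_j / sqrt(<u_j, u_j>) where u_j is the displayed integer vector. Then <v, e_j> = <v, u_j> / sqrt(<u_j, u_j>), so |<v, e_j>|^2 = <v, u_j>^2 / <u_j, u_j>.
Coefficients: <v, e_1> = -2/sqrt(7), <v, e_2> = 39/sqrt(413), <v, e_3> = -176/sqrt(13688).
Square and sum: Σ |<v, e_j>|^2 = 189/29.
Compute ||v||^2 = v·v = 9.
Deficit = 9 − 189/29 = 72/29 ≥ 0, confirming Bessel's inequality. (The deficit equals ||v − Σ <v,e_j> e_j||^2, the squared distance from v to span{e_j}.)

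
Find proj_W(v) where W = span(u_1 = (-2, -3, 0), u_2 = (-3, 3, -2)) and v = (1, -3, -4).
proj_W(v) = (-191/277, -519/277, 62/277)

Set up U = [u_1 | ... | u_2] ∈ R^(3×2). The projector onto W = col(U) is P = U (U^T U)^(-1) U^T.
Compute U^T U =
  [13, -3]
  [-3, 22],
and U^T v = (7, -4).
Solve U^T U · c = U^T v for the coefficients: c = (142/277, -31/277). The projection is proj_W(v) = U c.
Check: (v - proj_W(v)) · u_1 = 0  (should be 0).
Check: (v - proj_W(v)) · u_2 = 0  (should be 0).
Result: proj_W(v) = (-191/277, -519/277, 62/277).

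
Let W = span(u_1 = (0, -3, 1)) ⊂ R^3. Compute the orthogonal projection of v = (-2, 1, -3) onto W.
proj_W(v) = (0, 9/5, -3/5)

Set up U = [u_1 | ... | u_1] ∈ R^(3×1). The projector onto W = col(U) is P = U (U^T U)^(-1) U^T.
Compute U^T U =
  [10],
and U^T v = (-6).
Solve U^T U · c = U^T v for the coefficients: c = (-3/5). The projection is proj_W(v) = U c.
Check: (v - proj_W(v)) · u_1 = 0  (should be 0).
Result: proj_W(v) = (0, 9/5, -3/5).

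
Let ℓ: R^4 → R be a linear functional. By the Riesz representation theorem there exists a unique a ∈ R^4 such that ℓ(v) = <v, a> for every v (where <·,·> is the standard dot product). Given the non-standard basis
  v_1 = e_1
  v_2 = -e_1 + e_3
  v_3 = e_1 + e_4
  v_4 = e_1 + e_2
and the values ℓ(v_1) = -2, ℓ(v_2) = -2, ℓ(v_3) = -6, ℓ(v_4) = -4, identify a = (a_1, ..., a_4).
a = (-2, -2, -4, -4)

Write a = (a_1, ..., a_4) in the standard basis. For each basis vector v_i, ℓ(v_i) = <v_i, a> is a linear equation in the a_j's. Collect the n equations into a matrix system V a = ℓ, where row i of V is v_i (expressed in the standard basis). Since V is invertible (lower-triangular with 1s on the diagonal, up to permutation), solve by back-substitution:
  V =
[[1, 0, 0, 0],
 [-1, 0, 1, 0],
 [1, 0, 0, 1],
 [1, 1, 0, 0]]
  V a = (-2, -2, -6, -4)
Solving gives a = (-2, -2, -4, -4).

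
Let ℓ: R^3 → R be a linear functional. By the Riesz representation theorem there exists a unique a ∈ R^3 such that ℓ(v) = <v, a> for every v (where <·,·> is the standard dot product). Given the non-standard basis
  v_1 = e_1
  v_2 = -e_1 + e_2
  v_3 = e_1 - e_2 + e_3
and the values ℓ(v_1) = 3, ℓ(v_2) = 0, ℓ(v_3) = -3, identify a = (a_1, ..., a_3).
a = (3, 3, -3)

Write a = (a_1, ..., a_3) in the standard basis. For each basis vector v_i, ℓ(v_i) = <v_i, a> is a linear equation in the a_j's. Collect the n equations into a matrix system V a = ℓ, where row i of V is v_i (expressed in the standard basis). Since V is invertible (lower-triangular with 1s on the diagonal, up to permutation), solve by back-substitution:
  V =
[[1, 0, 0],
 [-1, 1, 0],
 [1, -1, 1]]
  V a = (3, 0, -3)
Solving gives a = (3, 3, -3).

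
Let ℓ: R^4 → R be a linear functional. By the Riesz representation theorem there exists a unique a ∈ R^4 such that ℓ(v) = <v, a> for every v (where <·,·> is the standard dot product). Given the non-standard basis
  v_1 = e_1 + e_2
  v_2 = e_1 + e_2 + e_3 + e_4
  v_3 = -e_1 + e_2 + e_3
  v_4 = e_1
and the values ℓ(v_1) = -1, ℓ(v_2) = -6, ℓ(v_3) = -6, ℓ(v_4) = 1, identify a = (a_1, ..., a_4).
a = (1, -2, -3, -2)

Write a = (a_1, ..., a_4) in the standard basis. For each basis vector v_i, ℓ(v_i) = <v_i, a> is a linear equation in the a_j's. Collect the n equations into a matrix system V a = ℓ, where row i of V is v_i (expressed in the standard basis). Since V is invertible (lower-triangular with 1s on the diagonal, up to permutation), solve by back-substitution:
  V =
[[1, 1, 0, 0],
 [1, 1, 1, 1],
 [-1, 1, 1, 0],
 [1, 0, 0, 0]]
  V a = (-1, -6, -6, 1)
Solving gives a = (1, -2, -3, -2).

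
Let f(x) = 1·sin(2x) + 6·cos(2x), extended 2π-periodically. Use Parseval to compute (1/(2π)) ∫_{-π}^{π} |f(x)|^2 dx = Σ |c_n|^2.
Σ |c_n|^2 = 37/2

Expand |f|^2 and use orthogonality of {sin(nx), cos(mx)} on [-π, π]:
  ∫_{-π}^{π} sin(nx)^2 dx = π, ∫ cos(mx)^2 dx = π, and cross terms integrate to 0.
So ∫_{-π}^{π} f(x)^2 dx = 1^2 · π + 6^2 · π = (1 + 36)π.
Divide by 2π: (1 + 36)/2 = 37/2.
By Parseval, this equals Σ |c_n|^2.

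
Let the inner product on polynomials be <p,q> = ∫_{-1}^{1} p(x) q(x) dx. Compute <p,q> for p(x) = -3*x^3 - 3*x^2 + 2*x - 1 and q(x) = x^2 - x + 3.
<p,q> = -14

Expand the product: p(x)·q(x) = -3*x^5 - 4*x^3 - 12*x^2 + 7*x - 3.
∫_{-1}^{1} of each monomial x^k gives [2/(k+1) if k even, 0 if k odd]. Integrating term-by-term (or equivalently evaluating the antiderivative F(x) = -x^6/2 - x^4 - 4*x^3 + 7*x^2/2 - 3*x at the endpoints):
  F(1) − F(−1) = -5 − (9) = -14.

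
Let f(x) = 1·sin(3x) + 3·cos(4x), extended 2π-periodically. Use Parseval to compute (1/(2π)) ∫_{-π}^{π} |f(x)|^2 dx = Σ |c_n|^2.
Σ |c_n|^2 = 5

Expand |f|^2 and use orthogonality of {sin(nx), cos(mx)} on [-π, π]:
  ∫_{-π}^{π} sin(nx)^2 dx = π, ∫ cos(mx)^2 dx = π, and cross terms integrate to 0.
So ∫_{-π}^{π} f(x)^2 dx = 1^2 · π + 3^2 · π = (1 + 9)π.
Divide by 2π: (1 + 9)/2 = 5.
By Parseval, this equals Σ |c_n|^2.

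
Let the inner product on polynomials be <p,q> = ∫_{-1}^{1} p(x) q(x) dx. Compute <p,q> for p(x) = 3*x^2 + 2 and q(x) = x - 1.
<p,q> = -6

Expand the product: p(x)·q(x) = 3*x^3 - 3*x^2 + 2*x - 2.
∫_{-1}^{1} of each monomial x^k gives [2/(k+1) if k even, 0 if k odd]. Integrating term-by-term (or equivalently evaluating the antiderivative F(x) = 3*x^4/4 - x^3 + x^2 - 2*x at the endpoints):
  F(1) − F(−1) = -5/4 − (19/4) = -6.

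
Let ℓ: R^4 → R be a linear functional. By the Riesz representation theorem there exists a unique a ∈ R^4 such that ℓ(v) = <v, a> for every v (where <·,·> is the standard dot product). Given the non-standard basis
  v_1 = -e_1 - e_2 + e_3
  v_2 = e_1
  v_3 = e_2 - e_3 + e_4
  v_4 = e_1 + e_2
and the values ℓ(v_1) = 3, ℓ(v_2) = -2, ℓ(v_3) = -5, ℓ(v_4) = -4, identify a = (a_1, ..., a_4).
a = (-2, -2, -1, -4)

Write a = (a_1, ..., a_4) in the standard basis. For each basis vector v_i, ℓ(v_i) = <v_i, a> is a linear equation in the a_j's. Collect the n equations into a matrix system V a = ℓ, where row i of V is v_i (expressed in the standard basis). Since V is invertible (lower-triangular with 1s on the diagonal, up to permutation), solve by back-substitution:
  V =
[[-1, -1, 1, 0],
 [1, 0, 0, 0],
 [0, 1, -1, 1],
 [1, 1, 0, 0]]
  V a = (3, -2, -5, -4)
Solving gives a = (-2, -2, -1, -4).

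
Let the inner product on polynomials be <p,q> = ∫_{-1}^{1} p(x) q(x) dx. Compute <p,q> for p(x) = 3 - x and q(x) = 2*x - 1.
<p,q> = -22/3

Expand the product: p(x)·q(x) = -2*x^2 + 7*x - 3.
∫_{-1}^{1} of each monomial x^k gives [2/(k+1) if k even, 0 if k odd]. Integrating term-by-term (or equivalently evaluating the antiderivative F(x) = -2*x^3/3 + 7*x^2/2 - 3*x at the endpoints):
  F(1) − F(−1) = -1/6 − (43/6) = -22/3.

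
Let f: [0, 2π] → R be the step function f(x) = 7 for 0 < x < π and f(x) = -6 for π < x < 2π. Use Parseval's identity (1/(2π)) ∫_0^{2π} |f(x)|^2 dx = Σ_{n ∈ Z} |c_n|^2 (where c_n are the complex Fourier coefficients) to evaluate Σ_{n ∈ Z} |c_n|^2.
Σ |c_n|^2 = 85/2

Parseval equates the L^2 energy of f (normalised by 1/(2π)) with the ℓ^2 sum of its Fourier coefficients: (1/(2π)) ∫_0^{2π} |f|^2 = Σ |c_n|^2.
Compute the left side: (1/(2π)) [∫_0^π 7^2 dx + ∫_π^{2π} (-6)^2 dx] = (1/(2π)) · (49π + 36π) = (49 + 36)/2 = 85/2.
So Σ_{n ∈ Z} |c_n|^2 = 85/2.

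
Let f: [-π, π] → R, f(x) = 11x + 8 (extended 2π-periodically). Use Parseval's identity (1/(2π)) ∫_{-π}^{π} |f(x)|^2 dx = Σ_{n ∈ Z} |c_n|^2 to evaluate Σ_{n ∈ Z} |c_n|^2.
Σ |c_n|^2 = 121π^2/3 + 64

Expand and integrate term by term over [-π, π]:
  ∫ (11x)^2 dx = 121·(2π^3/3); ∫ 2·11·(8)·x dx = 0 (odd integrand); ∫ 8^2 dx = 64·2π.
So (1/(2π)) ∫_{-π}^{π} (11x + 8)^2 dx = 121π^2/3 + 64 = 121π^2/3 + 64.
Parseval ⇒ Σ |c_n|^2 = 121π^2/3 + 64.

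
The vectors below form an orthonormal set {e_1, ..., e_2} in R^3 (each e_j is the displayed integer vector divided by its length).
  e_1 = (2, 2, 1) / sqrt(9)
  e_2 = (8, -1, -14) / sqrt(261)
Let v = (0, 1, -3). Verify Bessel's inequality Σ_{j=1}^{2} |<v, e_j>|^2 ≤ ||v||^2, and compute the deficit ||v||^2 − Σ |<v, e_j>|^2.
Σ |<v, e_j>|^2 = 190/29; ||v||^2 = 10; deficit = 100/29

Write each e_j = u_j / sqrt(<u_j, u_j>) where u_j is the displayed integer vector. Then <v, e_j> = <v, u_j> / sqrt(<u_j, u_j>), so |<v, e_j>|^2 = <v, u_j>^2 / <u_j, u_j>.
Coefficients: <v, e_1> = -1/sqrt(9), <v, e_2> = 41/sqrt(261).
Square and sum: Σ |<v, e_j>|^2 = 190/29.
Compute ||v||^2 = v·v = 10.
Deficit = 10 − 190/29 = 100/29 ≥ 0, confirming Bessel's inequality. (The deficit equals ||v − Σ <v,e_j> e_j||^2, the squared distance from v to span{e_j}.)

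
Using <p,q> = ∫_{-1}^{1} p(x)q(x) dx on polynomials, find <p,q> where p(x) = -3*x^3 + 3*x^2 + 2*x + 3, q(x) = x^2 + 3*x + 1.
<p,q> = 58/5

Expand the product: p(x)·q(x) = -3*x^5 - 6*x^4 + 8*x^3 + 12*x^2 + 11*x + 3.
∫_{-1}^{1} of each monomial x^k gives [2/(k+1) if k even, 0 if k odd]. Integrating term-by-term (or equivalently evaluating the antiderivative F(x) = -x^6/2 - 6*x^5/5 + 2*x^4 + 4*x^3 + 11*x^2/2 + 3*x at the endpoints):
  F(1) − F(−1) = 64/5 − (6/5) = 58/5.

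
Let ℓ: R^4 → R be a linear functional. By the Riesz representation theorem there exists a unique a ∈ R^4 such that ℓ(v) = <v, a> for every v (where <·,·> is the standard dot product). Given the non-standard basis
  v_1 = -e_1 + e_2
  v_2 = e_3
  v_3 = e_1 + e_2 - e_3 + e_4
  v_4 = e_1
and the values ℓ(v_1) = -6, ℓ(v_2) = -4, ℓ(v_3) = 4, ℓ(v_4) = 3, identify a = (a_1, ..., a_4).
a = (3, -3, -4, 0)

Write a = (a_1, ..., a_4) in the standard basis. For each basis vector v_i, ℓ(v_i) = <v_i, a> is a linear equation in the a_j's. Collect the n equations into a matrix system V a = ℓ, where row i of V is v_i (expressed in the standard basis). Since V is invertible (lower-triangular with 1s on the diagonal, up to permutation), solve by back-substitution:
  V =
[[-1, 1, 0, 0],
 [0, 0, 1, 0],
 [1, 1, -1, 1],
 [1, 0, 0, 0]]
  V a = (-6, -4, 4, 3)
Solving gives a = (3, -3, -4, 0).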